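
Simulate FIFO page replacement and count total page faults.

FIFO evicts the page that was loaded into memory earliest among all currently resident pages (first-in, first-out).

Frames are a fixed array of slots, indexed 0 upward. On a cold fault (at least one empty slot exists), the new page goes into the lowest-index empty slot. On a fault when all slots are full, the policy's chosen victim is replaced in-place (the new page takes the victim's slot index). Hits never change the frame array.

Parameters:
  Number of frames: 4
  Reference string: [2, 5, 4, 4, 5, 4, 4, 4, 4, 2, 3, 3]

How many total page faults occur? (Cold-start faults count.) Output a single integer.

Answer: 4

Derivation:
Step 0: ref 2 → FAULT, frames=[2,-,-,-]
Step 1: ref 5 → FAULT, frames=[2,5,-,-]
Step 2: ref 4 → FAULT, frames=[2,5,4,-]
Step 3: ref 4 → HIT, frames=[2,5,4,-]
Step 4: ref 5 → HIT, frames=[2,5,4,-]
Step 5: ref 4 → HIT, frames=[2,5,4,-]
Step 6: ref 4 → HIT, frames=[2,5,4,-]
Step 7: ref 4 → HIT, frames=[2,5,4,-]
Step 8: ref 4 → HIT, frames=[2,5,4,-]
Step 9: ref 2 → HIT, frames=[2,5,4,-]
Step 10: ref 3 → FAULT, frames=[2,5,4,3]
Step 11: ref 3 → HIT, frames=[2,5,4,3]
Total faults: 4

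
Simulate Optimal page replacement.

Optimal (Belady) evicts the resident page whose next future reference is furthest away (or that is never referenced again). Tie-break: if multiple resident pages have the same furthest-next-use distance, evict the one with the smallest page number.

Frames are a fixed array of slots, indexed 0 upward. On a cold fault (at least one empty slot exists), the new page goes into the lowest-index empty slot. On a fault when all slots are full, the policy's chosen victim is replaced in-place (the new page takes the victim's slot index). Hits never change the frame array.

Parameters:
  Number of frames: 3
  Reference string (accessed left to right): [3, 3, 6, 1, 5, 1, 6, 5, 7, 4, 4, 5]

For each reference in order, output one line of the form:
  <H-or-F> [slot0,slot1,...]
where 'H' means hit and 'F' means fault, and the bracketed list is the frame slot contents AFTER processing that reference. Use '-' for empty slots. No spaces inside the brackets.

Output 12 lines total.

F [3,-,-]
H [3,-,-]
F [3,6,-]
F [3,6,1]
F [5,6,1]
H [5,6,1]
H [5,6,1]
H [5,6,1]
F [5,6,7]
F [5,4,7]
H [5,4,7]
H [5,4,7]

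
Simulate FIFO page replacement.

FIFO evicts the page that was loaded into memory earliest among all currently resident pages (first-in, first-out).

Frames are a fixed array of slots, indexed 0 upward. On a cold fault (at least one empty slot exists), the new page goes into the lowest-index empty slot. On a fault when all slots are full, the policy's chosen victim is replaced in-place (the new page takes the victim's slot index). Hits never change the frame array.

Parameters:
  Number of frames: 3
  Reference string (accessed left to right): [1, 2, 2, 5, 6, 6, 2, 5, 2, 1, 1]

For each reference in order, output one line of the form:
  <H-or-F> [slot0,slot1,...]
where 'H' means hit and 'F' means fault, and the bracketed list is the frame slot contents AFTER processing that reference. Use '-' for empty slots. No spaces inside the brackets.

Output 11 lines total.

F [1,-,-]
F [1,2,-]
H [1,2,-]
F [1,2,5]
F [6,2,5]
H [6,2,5]
H [6,2,5]
H [6,2,5]
H [6,2,5]
F [6,1,5]
H [6,1,5]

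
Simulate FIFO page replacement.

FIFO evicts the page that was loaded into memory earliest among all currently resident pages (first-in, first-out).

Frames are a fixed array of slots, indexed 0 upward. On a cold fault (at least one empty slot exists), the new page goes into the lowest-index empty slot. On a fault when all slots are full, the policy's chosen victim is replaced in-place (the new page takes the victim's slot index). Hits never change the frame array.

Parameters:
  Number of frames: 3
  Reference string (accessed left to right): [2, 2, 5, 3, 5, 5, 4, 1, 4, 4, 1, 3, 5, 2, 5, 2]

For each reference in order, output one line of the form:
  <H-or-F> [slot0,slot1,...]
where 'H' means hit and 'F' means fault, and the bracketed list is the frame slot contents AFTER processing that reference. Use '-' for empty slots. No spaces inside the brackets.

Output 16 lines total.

F [2,-,-]
H [2,-,-]
F [2,5,-]
F [2,5,3]
H [2,5,3]
H [2,5,3]
F [4,5,3]
F [4,1,3]
H [4,1,3]
H [4,1,3]
H [4,1,3]
H [4,1,3]
F [4,1,5]
F [2,1,5]
H [2,1,5]
H [2,1,5]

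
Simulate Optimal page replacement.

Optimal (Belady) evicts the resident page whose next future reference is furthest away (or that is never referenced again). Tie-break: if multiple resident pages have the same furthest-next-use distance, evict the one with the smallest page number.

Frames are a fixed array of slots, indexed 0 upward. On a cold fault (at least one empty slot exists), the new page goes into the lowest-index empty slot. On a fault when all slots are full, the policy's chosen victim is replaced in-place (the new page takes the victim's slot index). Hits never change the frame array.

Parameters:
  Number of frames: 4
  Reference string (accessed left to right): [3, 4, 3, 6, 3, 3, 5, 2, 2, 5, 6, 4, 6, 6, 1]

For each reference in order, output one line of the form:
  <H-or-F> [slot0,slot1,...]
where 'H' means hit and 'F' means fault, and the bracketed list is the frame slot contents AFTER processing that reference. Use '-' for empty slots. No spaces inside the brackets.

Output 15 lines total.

F [3,-,-,-]
F [3,4,-,-]
H [3,4,-,-]
F [3,4,6,-]
H [3,4,6,-]
H [3,4,6,-]
F [3,4,6,5]
F [2,4,6,5]
H [2,4,6,5]
H [2,4,6,5]
H [2,4,6,5]
H [2,4,6,5]
H [2,4,6,5]
H [2,4,6,5]
F [1,4,6,5]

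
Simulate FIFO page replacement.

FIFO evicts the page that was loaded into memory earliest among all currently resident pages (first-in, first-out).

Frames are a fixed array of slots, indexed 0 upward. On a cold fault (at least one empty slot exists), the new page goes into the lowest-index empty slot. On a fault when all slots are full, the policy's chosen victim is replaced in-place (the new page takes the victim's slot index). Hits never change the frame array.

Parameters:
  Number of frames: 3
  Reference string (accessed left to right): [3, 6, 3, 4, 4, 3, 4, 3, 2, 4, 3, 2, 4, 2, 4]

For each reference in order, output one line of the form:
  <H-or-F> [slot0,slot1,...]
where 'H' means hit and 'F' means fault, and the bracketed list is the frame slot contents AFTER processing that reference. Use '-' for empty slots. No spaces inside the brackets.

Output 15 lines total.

F [3,-,-]
F [3,6,-]
H [3,6,-]
F [3,6,4]
H [3,6,4]
H [3,6,4]
H [3,6,4]
H [3,6,4]
F [2,6,4]
H [2,6,4]
F [2,3,4]
H [2,3,4]
H [2,3,4]
H [2,3,4]
H [2,3,4]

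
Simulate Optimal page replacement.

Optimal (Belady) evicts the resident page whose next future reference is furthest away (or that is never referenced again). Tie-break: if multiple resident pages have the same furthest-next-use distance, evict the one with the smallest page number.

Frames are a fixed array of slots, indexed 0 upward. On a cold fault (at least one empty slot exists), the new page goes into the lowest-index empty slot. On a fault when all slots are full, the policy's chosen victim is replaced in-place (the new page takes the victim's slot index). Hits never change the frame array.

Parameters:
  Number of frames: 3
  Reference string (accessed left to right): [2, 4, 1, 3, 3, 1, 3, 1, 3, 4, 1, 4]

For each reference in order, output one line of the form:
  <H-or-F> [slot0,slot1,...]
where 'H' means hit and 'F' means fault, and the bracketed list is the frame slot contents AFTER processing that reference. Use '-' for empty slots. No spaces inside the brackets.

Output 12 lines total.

F [2,-,-]
F [2,4,-]
F [2,4,1]
F [3,4,1]
H [3,4,1]
H [3,4,1]
H [3,4,1]
H [3,4,1]
H [3,4,1]
H [3,4,1]
H [3,4,1]
H [3,4,1]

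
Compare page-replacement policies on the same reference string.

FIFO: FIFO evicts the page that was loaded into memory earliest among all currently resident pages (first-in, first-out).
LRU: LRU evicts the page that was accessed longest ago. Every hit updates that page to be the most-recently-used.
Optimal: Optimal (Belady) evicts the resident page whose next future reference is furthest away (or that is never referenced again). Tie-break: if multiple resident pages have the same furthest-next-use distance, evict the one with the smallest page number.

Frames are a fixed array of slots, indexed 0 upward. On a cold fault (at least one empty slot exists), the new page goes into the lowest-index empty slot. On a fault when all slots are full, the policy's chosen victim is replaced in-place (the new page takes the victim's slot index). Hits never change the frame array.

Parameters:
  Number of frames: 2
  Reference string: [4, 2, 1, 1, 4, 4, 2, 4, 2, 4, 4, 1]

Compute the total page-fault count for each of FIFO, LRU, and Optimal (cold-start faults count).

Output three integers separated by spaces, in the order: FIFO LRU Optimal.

--- FIFO ---
  step 0: ref 4 -> FAULT, frames=[4,-] (faults so far: 1)
  step 1: ref 2 -> FAULT, frames=[4,2] (faults so far: 2)
  step 2: ref 1 -> FAULT, evict 4, frames=[1,2] (faults so far: 3)
  step 3: ref 1 -> HIT, frames=[1,2] (faults so far: 3)
  step 4: ref 4 -> FAULT, evict 2, frames=[1,4] (faults so far: 4)
  step 5: ref 4 -> HIT, frames=[1,4] (faults so far: 4)
  step 6: ref 2 -> FAULT, evict 1, frames=[2,4] (faults so far: 5)
  step 7: ref 4 -> HIT, frames=[2,4] (faults so far: 5)
  step 8: ref 2 -> HIT, frames=[2,4] (faults so far: 5)
  step 9: ref 4 -> HIT, frames=[2,4] (faults so far: 5)
  step 10: ref 4 -> HIT, frames=[2,4] (faults so far: 5)
  step 11: ref 1 -> FAULT, evict 4, frames=[2,1] (faults so far: 6)
  FIFO total faults: 6
--- LRU ---
  step 0: ref 4 -> FAULT, frames=[4,-] (faults so far: 1)
  step 1: ref 2 -> FAULT, frames=[4,2] (faults so far: 2)
  step 2: ref 1 -> FAULT, evict 4, frames=[1,2] (faults so far: 3)
  step 3: ref 1 -> HIT, frames=[1,2] (faults so far: 3)
  step 4: ref 4 -> FAULT, evict 2, frames=[1,4] (faults so far: 4)
  step 5: ref 4 -> HIT, frames=[1,4] (faults so far: 4)
  step 6: ref 2 -> FAULT, evict 1, frames=[2,4] (faults so far: 5)
  step 7: ref 4 -> HIT, frames=[2,4] (faults so far: 5)
  step 8: ref 2 -> HIT, frames=[2,4] (faults so far: 5)
  step 9: ref 4 -> HIT, frames=[2,4] (faults so far: 5)
  step 10: ref 4 -> HIT, frames=[2,4] (faults so far: 5)
  step 11: ref 1 -> FAULT, evict 2, frames=[1,4] (faults so far: 6)
  LRU total faults: 6
--- Optimal ---
  step 0: ref 4 -> FAULT, frames=[4,-] (faults so far: 1)
  step 1: ref 2 -> FAULT, frames=[4,2] (faults so far: 2)
  step 2: ref 1 -> FAULT, evict 2, frames=[4,1] (faults so far: 3)
  step 3: ref 1 -> HIT, frames=[4,1] (faults so far: 3)
  step 4: ref 4 -> HIT, frames=[4,1] (faults so far: 3)
  step 5: ref 4 -> HIT, frames=[4,1] (faults so far: 3)
  step 6: ref 2 -> FAULT, evict 1, frames=[4,2] (faults so far: 4)
  step 7: ref 4 -> HIT, frames=[4,2] (faults so far: 4)
  step 8: ref 2 -> HIT, frames=[4,2] (faults so far: 4)
  step 9: ref 4 -> HIT, frames=[4,2] (faults so far: 4)
  step 10: ref 4 -> HIT, frames=[4,2] (faults so far: 4)
  step 11: ref 1 -> FAULT, evict 2, frames=[4,1] (faults so far: 5)
  Optimal total faults: 5

Answer: 6 6 5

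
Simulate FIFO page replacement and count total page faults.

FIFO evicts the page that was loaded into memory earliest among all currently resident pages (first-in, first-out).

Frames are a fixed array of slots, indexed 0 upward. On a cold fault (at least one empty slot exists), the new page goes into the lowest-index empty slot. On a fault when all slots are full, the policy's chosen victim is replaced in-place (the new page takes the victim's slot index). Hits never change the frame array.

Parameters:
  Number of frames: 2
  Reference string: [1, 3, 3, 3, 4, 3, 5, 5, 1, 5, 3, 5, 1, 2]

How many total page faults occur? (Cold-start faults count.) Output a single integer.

Step 0: ref 1 → FAULT, frames=[1,-]
Step 1: ref 3 → FAULT, frames=[1,3]
Step 2: ref 3 → HIT, frames=[1,3]
Step 3: ref 3 → HIT, frames=[1,3]
Step 4: ref 4 → FAULT (evict 1), frames=[4,3]
Step 5: ref 3 → HIT, frames=[4,3]
Step 6: ref 5 → FAULT (evict 3), frames=[4,5]
Step 7: ref 5 → HIT, frames=[4,5]
Step 8: ref 1 → FAULT (evict 4), frames=[1,5]
Step 9: ref 5 → HIT, frames=[1,5]
Step 10: ref 3 → FAULT (evict 5), frames=[1,3]
Step 11: ref 5 → FAULT (evict 1), frames=[5,3]
Step 12: ref 1 → FAULT (evict 3), frames=[5,1]
Step 13: ref 2 → FAULT (evict 5), frames=[2,1]
Total faults: 9

Answer: 9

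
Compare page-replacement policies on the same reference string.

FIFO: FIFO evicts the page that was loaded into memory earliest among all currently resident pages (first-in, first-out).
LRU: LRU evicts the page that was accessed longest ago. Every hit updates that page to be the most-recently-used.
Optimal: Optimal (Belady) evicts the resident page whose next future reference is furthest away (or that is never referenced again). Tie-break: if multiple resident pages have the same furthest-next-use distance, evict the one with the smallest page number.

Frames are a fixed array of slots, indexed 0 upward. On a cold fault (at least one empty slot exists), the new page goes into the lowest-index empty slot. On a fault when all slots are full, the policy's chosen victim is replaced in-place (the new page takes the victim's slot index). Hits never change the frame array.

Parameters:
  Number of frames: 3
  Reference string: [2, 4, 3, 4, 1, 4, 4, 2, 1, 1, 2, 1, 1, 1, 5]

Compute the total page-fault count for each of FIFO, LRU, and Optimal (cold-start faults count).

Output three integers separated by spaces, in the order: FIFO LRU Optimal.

--- FIFO ---
  step 0: ref 2 -> FAULT, frames=[2,-,-] (faults so far: 1)
  step 1: ref 4 -> FAULT, frames=[2,4,-] (faults so far: 2)
  step 2: ref 3 -> FAULT, frames=[2,4,3] (faults so far: 3)
  step 3: ref 4 -> HIT, frames=[2,4,3] (faults so far: 3)
  step 4: ref 1 -> FAULT, evict 2, frames=[1,4,3] (faults so far: 4)
  step 5: ref 4 -> HIT, frames=[1,4,3] (faults so far: 4)
  step 6: ref 4 -> HIT, frames=[1,4,3] (faults so far: 4)
  step 7: ref 2 -> FAULT, evict 4, frames=[1,2,3] (faults so far: 5)
  step 8: ref 1 -> HIT, frames=[1,2,3] (faults so far: 5)
  step 9: ref 1 -> HIT, frames=[1,2,3] (faults so far: 5)
  step 10: ref 2 -> HIT, frames=[1,2,3] (faults so far: 5)
  step 11: ref 1 -> HIT, frames=[1,2,3] (faults so far: 5)
  step 12: ref 1 -> HIT, frames=[1,2,3] (faults so far: 5)
  step 13: ref 1 -> HIT, frames=[1,2,3] (faults so far: 5)
  step 14: ref 5 -> FAULT, evict 3, frames=[1,2,5] (faults so far: 6)
  FIFO total faults: 6
--- LRU ---
  step 0: ref 2 -> FAULT, frames=[2,-,-] (faults so far: 1)
  step 1: ref 4 -> FAULT, frames=[2,4,-] (faults so far: 2)
  step 2: ref 3 -> FAULT, frames=[2,4,3] (faults so far: 3)
  step 3: ref 4 -> HIT, frames=[2,4,3] (faults so far: 3)
  step 4: ref 1 -> FAULT, evict 2, frames=[1,4,3] (faults so far: 4)
  step 5: ref 4 -> HIT, frames=[1,4,3] (faults so far: 4)
  step 6: ref 4 -> HIT, frames=[1,4,3] (faults so far: 4)
  step 7: ref 2 -> FAULT, evict 3, frames=[1,4,2] (faults so far: 5)
  step 8: ref 1 -> HIT, frames=[1,4,2] (faults so far: 5)
  step 9: ref 1 -> HIT, frames=[1,4,2] (faults so far: 5)
  step 10: ref 2 -> HIT, frames=[1,4,2] (faults so far: 5)
  step 11: ref 1 -> HIT, frames=[1,4,2] (faults so far: 5)
  step 12: ref 1 -> HIT, frames=[1,4,2] (faults so far: 5)
  step 13: ref 1 -> HIT, frames=[1,4,2] (faults so far: 5)
  step 14: ref 5 -> FAULT, evict 4, frames=[1,5,2] (faults so far: 6)
  LRU total faults: 6
--- Optimal ---
  step 0: ref 2 -> FAULT, frames=[2,-,-] (faults so far: 1)
  step 1: ref 4 -> FAULT, frames=[2,4,-] (faults so far: 2)
  step 2: ref 3 -> FAULT, frames=[2,4,3] (faults so far: 3)
  step 3: ref 4 -> HIT, frames=[2,4,3] (faults so far: 3)
  step 4: ref 1 -> FAULT, evict 3, frames=[2,4,1] (faults so far: 4)
  step 5: ref 4 -> HIT, frames=[2,4,1] (faults so far: 4)
  step 6: ref 4 -> HIT, frames=[2,4,1] (faults so far: 4)
  step 7: ref 2 -> HIT, frames=[2,4,1] (faults so far: 4)
  step 8: ref 1 -> HIT, frames=[2,4,1] (faults so far: 4)
  step 9: ref 1 -> HIT, frames=[2,4,1] (faults so far: 4)
  step 10: ref 2 -> HIT, frames=[2,4,1] (faults so far: 4)
  step 11: ref 1 -> HIT, frames=[2,4,1] (faults so far: 4)
  step 12: ref 1 -> HIT, frames=[2,4,1] (faults so far: 4)
  step 13: ref 1 -> HIT, frames=[2,4,1] (faults so far: 4)
  step 14: ref 5 -> FAULT, evict 1, frames=[2,4,5] (faults so far: 5)
  Optimal total faults: 5

Answer: 6 6 5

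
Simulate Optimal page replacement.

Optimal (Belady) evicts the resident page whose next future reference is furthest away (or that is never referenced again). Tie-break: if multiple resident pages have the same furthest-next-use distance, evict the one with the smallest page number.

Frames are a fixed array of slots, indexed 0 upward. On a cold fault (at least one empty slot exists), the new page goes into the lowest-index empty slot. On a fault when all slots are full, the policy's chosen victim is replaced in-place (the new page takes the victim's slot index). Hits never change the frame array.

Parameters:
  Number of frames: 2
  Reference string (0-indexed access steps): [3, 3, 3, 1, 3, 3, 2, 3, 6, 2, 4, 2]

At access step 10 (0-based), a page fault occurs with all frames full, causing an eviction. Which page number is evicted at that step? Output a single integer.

Step 0: ref 3 -> FAULT, frames=[3,-]
Step 1: ref 3 -> HIT, frames=[3,-]
Step 2: ref 3 -> HIT, frames=[3,-]
Step 3: ref 1 -> FAULT, frames=[3,1]
Step 4: ref 3 -> HIT, frames=[3,1]
Step 5: ref 3 -> HIT, frames=[3,1]
Step 6: ref 2 -> FAULT, evict 1, frames=[3,2]
Step 7: ref 3 -> HIT, frames=[3,2]
Step 8: ref 6 -> FAULT, evict 3, frames=[6,2]
Step 9: ref 2 -> HIT, frames=[6,2]
Step 10: ref 4 -> FAULT, evict 6, frames=[4,2]
At step 10: evicted page 6

Answer: 6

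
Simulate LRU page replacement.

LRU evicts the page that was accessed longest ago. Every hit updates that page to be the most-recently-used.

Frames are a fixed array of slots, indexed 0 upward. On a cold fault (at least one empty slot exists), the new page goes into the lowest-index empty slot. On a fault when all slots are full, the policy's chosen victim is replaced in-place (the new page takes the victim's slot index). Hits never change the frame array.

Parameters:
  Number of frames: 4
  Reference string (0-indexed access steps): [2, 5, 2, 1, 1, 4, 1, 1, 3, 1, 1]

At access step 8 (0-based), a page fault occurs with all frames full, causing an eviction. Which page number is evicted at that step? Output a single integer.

Step 0: ref 2 -> FAULT, frames=[2,-,-,-]
Step 1: ref 5 -> FAULT, frames=[2,5,-,-]
Step 2: ref 2 -> HIT, frames=[2,5,-,-]
Step 3: ref 1 -> FAULT, frames=[2,5,1,-]
Step 4: ref 1 -> HIT, frames=[2,5,1,-]
Step 5: ref 4 -> FAULT, frames=[2,5,1,4]
Step 6: ref 1 -> HIT, frames=[2,5,1,4]
Step 7: ref 1 -> HIT, frames=[2,5,1,4]
Step 8: ref 3 -> FAULT, evict 5, frames=[2,3,1,4]
At step 8: evicted page 5

Answer: 5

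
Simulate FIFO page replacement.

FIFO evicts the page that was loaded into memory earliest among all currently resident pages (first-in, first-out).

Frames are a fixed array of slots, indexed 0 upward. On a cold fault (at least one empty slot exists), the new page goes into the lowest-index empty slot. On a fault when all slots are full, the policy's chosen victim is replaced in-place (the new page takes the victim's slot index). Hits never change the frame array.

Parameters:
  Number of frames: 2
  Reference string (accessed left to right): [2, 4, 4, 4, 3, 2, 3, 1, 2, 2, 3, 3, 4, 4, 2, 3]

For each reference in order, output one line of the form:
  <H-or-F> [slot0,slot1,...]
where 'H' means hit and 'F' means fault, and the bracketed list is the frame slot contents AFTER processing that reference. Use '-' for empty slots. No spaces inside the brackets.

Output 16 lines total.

F [2,-]
F [2,4]
H [2,4]
H [2,4]
F [3,4]
F [3,2]
H [3,2]
F [1,2]
H [1,2]
H [1,2]
F [1,3]
H [1,3]
F [4,3]
H [4,3]
F [4,2]
F [3,2]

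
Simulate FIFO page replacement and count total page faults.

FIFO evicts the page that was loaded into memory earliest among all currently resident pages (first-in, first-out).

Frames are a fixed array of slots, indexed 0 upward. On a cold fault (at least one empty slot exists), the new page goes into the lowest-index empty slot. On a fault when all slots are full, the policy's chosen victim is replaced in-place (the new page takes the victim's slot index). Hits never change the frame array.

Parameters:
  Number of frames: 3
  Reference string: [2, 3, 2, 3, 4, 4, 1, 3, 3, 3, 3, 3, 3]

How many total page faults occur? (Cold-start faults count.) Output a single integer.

Answer: 4

Derivation:
Step 0: ref 2 → FAULT, frames=[2,-,-]
Step 1: ref 3 → FAULT, frames=[2,3,-]
Step 2: ref 2 → HIT, frames=[2,3,-]
Step 3: ref 3 → HIT, frames=[2,3,-]
Step 4: ref 4 → FAULT, frames=[2,3,4]
Step 5: ref 4 → HIT, frames=[2,3,4]
Step 6: ref 1 → FAULT (evict 2), frames=[1,3,4]
Step 7: ref 3 → HIT, frames=[1,3,4]
Step 8: ref 3 → HIT, frames=[1,3,4]
Step 9: ref 3 → HIT, frames=[1,3,4]
Step 10: ref 3 → HIT, frames=[1,3,4]
Step 11: ref 3 → HIT, frames=[1,3,4]
Step 12: ref 3 → HIT, frames=[1,3,4]
Total faults: 4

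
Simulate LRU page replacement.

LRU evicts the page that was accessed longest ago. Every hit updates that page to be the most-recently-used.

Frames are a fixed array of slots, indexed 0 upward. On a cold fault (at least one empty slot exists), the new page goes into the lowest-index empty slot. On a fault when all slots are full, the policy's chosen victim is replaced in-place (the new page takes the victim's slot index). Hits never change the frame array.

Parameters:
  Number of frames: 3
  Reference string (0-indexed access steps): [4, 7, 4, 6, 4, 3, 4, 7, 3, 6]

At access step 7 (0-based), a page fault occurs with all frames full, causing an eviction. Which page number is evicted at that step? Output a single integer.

Step 0: ref 4 -> FAULT, frames=[4,-,-]
Step 1: ref 7 -> FAULT, frames=[4,7,-]
Step 2: ref 4 -> HIT, frames=[4,7,-]
Step 3: ref 6 -> FAULT, frames=[4,7,6]
Step 4: ref 4 -> HIT, frames=[4,7,6]
Step 5: ref 3 -> FAULT, evict 7, frames=[4,3,6]
Step 6: ref 4 -> HIT, frames=[4,3,6]
Step 7: ref 7 -> FAULT, evict 6, frames=[4,3,7]
At step 7: evicted page 6

Answer: 6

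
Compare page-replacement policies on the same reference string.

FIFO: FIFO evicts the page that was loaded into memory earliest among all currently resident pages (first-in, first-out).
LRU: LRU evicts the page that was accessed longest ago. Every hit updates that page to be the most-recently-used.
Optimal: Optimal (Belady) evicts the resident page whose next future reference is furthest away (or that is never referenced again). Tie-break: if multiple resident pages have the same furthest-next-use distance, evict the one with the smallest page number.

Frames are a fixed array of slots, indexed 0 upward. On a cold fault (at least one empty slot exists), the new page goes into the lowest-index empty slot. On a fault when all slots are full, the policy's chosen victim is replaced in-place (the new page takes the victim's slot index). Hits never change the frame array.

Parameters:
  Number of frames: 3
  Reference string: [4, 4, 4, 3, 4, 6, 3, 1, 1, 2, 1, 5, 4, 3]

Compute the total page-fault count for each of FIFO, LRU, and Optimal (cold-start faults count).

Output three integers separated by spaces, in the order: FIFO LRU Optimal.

--- FIFO ---
  step 0: ref 4 -> FAULT, frames=[4,-,-] (faults so far: 1)
  step 1: ref 4 -> HIT, frames=[4,-,-] (faults so far: 1)
  step 2: ref 4 -> HIT, frames=[4,-,-] (faults so far: 1)
  step 3: ref 3 -> FAULT, frames=[4,3,-] (faults so far: 2)
  step 4: ref 4 -> HIT, frames=[4,3,-] (faults so far: 2)
  step 5: ref 6 -> FAULT, frames=[4,3,6] (faults so far: 3)
  step 6: ref 3 -> HIT, frames=[4,3,6] (faults so far: 3)
  step 7: ref 1 -> FAULT, evict 4, frames=[1,3,6] (faults so far: 4)
  step 8: ref 1 -> HIT, frames=[1,3,6] (faults so far: 4)
  step 9: ref 2 -> FAULT, evict 3, frames=[1,2,6] (faults so far: 5)
  step 10: ref 1 -> HIT, frames=[1,2,6] (faults so far: 5)
  step 11: ref 5 -> FAULT, evict 6, frames=[1,2,5] (faults so far: 6)
  step 12: ref 4 -> FAULT, evict 1, frames=[4,2,5] (faults so far: 7)
  step 13: ref 3 -> FAULT, evict 2, frames=[4,3,5] (faults so far: 8)
  FIFO total faults: 8
--- LRU ---
  step 0: ref 4 -> FAULT, frames=[4,-,-] (faults so far: 1)
  step 1: ref 4 -> HIT, frames=[4,-,-] (faults so far: 1)
  step 2: ref 4 -> HIT, frames=[4,-,-] (faults so far: 1)
  step 3: ref 3 -> FAULT, frames=[4,3,-] (faults so far: 2)
  step 4: ref 4 -> HIT, frames=[4,3,-] (faults so far: 2)
  step 5: ref 6 -> FAULT, frames=[4,3,6] (faults so far: 3)
  step 6: ref 3 -> HIT, frames=[4,3,6] (faults so far: 3)
  step 7: ref 1 -> FAULT, evict 4, frames=[1,3,6] (faults so far: 4)
  step 8: ref 1 -> HIT, frames=[1,3,6] (faults so far: 4)
  step 9: ref 2 -> FAULT, evict 6, frames=[1,3,2] (faults so far: 5)
  step 10: ref 1 -> HIT, frames=[1,3,2] (faults so far: 5)
  step 11: ref 5 -> FAULT, evict 3, frames=[1,5,2] (faults so far: 6)
  step 12: ref 4 -> FAULT, evict 2, frames=[1,5,4] (faults so far: 7)
  step 13: ref 3 -> FAULT, evict 1, frames=[3,5,4] (faults so far: 8)
  LRU total faults: 8
--- Optimal ---
  step 0: ref 4 -> FAULT, frames=[4,-,-] (faults so far: 1)
  step 1: ref 4 -> HIT, frames=[4,-,-] (faults so far: 1)
  step 2: ref 4 -> HIT, frames=[4,-,-] (faults so far: 1)
  step 3: ref 3 -> FAULT, frames=[4,3,-] (faults so far: 2)
  step 4: ref 4 -> HIT, frames=[4,3,-] (faults so far: 2)
  step 5: ref 6 -> FAULT, frames=[4,3,6] (faults so far: 3)
  step 6: ref 3 -> HIT, frames=[4,3,6] (faults so far: 3)
  step 7: ref 1 -> FAULT, evict 6, frames=[4,3,1] (faults so far: 4)
  step 8: ref 1 -> HIT, frames=[4,3,1] (faults so far: 4)
  step 9: ref 2 -> FAULT, evict 3, frames=[4,2,1] (faults so far: 5)
  step 10: ref 1 -> HIT, frames=[4,2,1] (faults so far: 5)
  step 11: ref 5 -> FAULT, evict 1, frames=[4,2,5] (faults so far: 6)
  step 12: ref 4 -> HIT, frames=[4,2,5] (faults so far: 6)
  step 13: ref 3 -> FAULT, evict 2, frames=[4,3,5] (faults so far: 7)
  Optimal total faults: 7

Answer: 8 8 7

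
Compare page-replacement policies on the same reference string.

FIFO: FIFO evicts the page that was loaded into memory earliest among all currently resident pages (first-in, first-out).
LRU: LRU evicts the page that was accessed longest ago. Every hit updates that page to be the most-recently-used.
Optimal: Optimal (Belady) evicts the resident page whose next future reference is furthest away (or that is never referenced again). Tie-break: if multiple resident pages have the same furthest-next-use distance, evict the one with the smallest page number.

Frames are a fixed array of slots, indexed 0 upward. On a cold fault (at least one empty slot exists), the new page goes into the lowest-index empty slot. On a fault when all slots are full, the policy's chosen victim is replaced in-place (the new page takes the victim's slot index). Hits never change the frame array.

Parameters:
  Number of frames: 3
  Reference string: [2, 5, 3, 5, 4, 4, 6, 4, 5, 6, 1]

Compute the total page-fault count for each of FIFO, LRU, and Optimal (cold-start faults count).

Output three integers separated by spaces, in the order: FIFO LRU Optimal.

Answer: 7 6 6

Derivation:
--- FIFO ---
  step 0: ref 2 -> FAULT, frames=[2,-,-] (faults so far: 1)
  step 1: ref 5 -> FAULT, frames=[2,5,-] (faults so far: 2)
  step 2: ref 3 -> FAULT, frames=[2,5,3] (faults so far: 3)
  step 3: ref 5 -> HIT, frames=[2,5,3] (faults so far: 3)
  step 4: ref 4 -> FAULT, evict 2, frames=[4,5,3] (faults so far: 4)
  step 5: ref 4 -> HIT, frames=[4,5,3] (faults so far: 4)
  step 6: ref 6 -> FAULT, evict 5, frames=[4,6,3] (faults so far: 5)
  step 7: ref 4 -> HIT, frames=[4,6,3] (faults so far: 5)
  step 8: ref 5 -> FAULT, evict 3, frames=[4,6,5] (faults so far: 6)
  step 9: ref 6 -> HIT, frames=[4,6,5] (faults so far: 6)
  step 10: ref 1 -> FAULT, evict 4, frames=[1,6,5] (faults so far: 7)
  FIFO total faults: 7
--- LRU ---
  step 0: ref 2 -> FAULT, frames=[2,-,-] (faults so far: 1)
  step 1: ref 5 -> FAULT, frames=[2,5,-] (faults so far: 2)
  step 2: ref 3 -> FAULT, frames=[2,5,3] (faults so far: 3)
  step 3: ref 5 -> HIT, frames=[2,5,3] (faults so far: 3)
  step 4: ref 4 -> FAULT, evict 2, frames=[4,5,3] (faults so far: 4)
  step 5: ref 4 -> HIT, frames=[4,5,3] (faults so far: 4)
  step 6: ref 6 -> FAULT, evict 3, frames=[4,5,6] (faults so far: 5)
  step 7: ref 4 -> HIT, frames=[4,5,6] (faults so far: 5)
  step 8: ref 5 -> HIT, frames=[4,5,6] (faults so far: 5)
  step 9: ref 6 -> HIT, frames=[4,5,6] (faults so far: 5)
  step 10: ref 1 -> FAULT, evict 4, frames=[1,5,6] (faults so far: 6)
  LRU total faults: 6
--- Optimal ---
  step 0: ref 2 -> FAULT, frames=[2,-,-] (faults so far: 1)
  step 1: ref 5 -> FAULT, frames=[2,5,-] (faults so far: 2)
  step 2: ref 3 -> FAULT, frames=[2,5,3] (faults so far: 3)
  step 3: ref 5 -> HIT, frames=[2,5,3] (faults so far: 3)
  step 4: ref 4 -> FAULT, evict 2, frames=[4,5,3] (faults so far: 4)
  step 5: ref 4 -> HIT, frames=[4,5,3] (faults so far: 4)
  step 6: ref 6 -> FAULT, evict 3, frames=[4,5,6] (faults so far: 5)
  step 7: ref 4 -> HIT, frames=[4,5,6] (faults so far: 5)
  step 8: ref 5 -> HIT, frames=[4,5,6] (faults so far: 5)
  step 9: ref 6 -> HIT, frames=[4,5,6] (faults so far: 5)
  step 10: ref 1 -> FAULT, evict 4, frames=[1,5,6] (faults so far: 6)
  Optimal total faults: 6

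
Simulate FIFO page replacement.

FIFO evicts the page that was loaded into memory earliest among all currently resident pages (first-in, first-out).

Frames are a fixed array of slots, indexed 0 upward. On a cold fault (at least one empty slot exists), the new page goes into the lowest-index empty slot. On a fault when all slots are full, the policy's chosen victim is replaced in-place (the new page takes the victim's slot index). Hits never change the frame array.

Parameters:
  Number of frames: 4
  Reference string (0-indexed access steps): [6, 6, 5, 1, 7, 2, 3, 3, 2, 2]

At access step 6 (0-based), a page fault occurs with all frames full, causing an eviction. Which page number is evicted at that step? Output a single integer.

Answer: 5

Derivation:
Step 0: ref 6 -> FAULT, frames=[6,-,-,-]
Step 1: ref 6 -> HIT, frames=[6,-,-,-]
Step 2: ref 5 -> FAULT, frames=[6,5,-,-]
Step 3: ref 1 -> FAULT, frames=[6,5,1,-]
Step 4: ref 7 -> FAULT, frames=[6,5,1,7]
Step 5: ref 2 -> FAULT, evict 6, frames=[2,5,1,7]
Step 6: ref 3 -> FAULT, evict 5, frames=[2,3,1,7]
At step 6: evicted page 5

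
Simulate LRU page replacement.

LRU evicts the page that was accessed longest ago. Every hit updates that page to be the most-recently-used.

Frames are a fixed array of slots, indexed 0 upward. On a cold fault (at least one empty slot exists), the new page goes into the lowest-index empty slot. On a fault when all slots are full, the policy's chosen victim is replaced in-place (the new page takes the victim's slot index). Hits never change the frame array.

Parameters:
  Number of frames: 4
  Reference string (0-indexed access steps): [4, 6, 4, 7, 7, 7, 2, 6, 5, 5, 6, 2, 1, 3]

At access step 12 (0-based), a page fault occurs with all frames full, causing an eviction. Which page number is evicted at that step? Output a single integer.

Answer: 7

Derivation:
Step 0: ref 4 -> FAULT, frames=[4,-,-,-]
Step 1: ref 6 -> FAULT, frames=[4,6,-,-]
Step 2: ref 4 -> HIT, frames=[4,6,-,-]
Step 3: ref 7 -> FAULT, frames=[4,6,7,-]
Step 4: ref 7 -> HIT, frames=[4,6,7,-]
Step 5: ref 7 -> HIT, frames=[4,6,7,-]
Step 6: ref 2 -> FAULT, frames=[4,6,7,2]
Step 7: ref 6 -> HIT, frames=[4,6,7,2]
Step 8: ref 5 -> FAULT, evict 4, frames=[5,6,7,2]
Step 9: ref 5 -> HIT, frames=[5,6,7,2]
Step 10: ref 6 -> HIT, frames=[5,6,7,2]
Step 11: ref 2 -> HIT, frames=[5,6,7,2]
Step 12: ref 1 -> FAULT, evict 7, frames=[5,6,1,2]
At step 12: evicted page 7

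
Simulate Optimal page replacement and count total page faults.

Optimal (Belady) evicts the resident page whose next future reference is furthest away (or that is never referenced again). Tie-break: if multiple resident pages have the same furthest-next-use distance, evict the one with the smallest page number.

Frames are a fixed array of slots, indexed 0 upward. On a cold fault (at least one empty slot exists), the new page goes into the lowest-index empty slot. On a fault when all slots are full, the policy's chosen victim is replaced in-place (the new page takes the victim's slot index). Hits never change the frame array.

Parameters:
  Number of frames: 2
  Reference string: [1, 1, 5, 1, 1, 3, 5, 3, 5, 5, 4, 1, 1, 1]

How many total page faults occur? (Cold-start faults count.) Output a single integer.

Step 0: ref 1 → FAULT, frames=[1,-]
Step 1: ref 1 → HIT, frames=[1,-]
Step 2: ref 5 → FAULT, frames=[1,5]
Step 3: ref 1 → HIT, frames=[1,5]
Step 4: ref 1 → HIT, frames=[1,5]
Step 5: ref 3 → FAULT (evict 1), frames=[3,5]
Step 6: ref 5 → HIT, frames=[3,5]
Step 7: ref 3 → HIT, frames=[3,5]
Step 8: ref 5 → HIT, frames=[3,5]
Step 9: ref 5 → HIT, frames=[3,5]
Step 10: ref 4 → FAULT (evict 3), frames=[4,5]
Step 11: ref 1 → FAULT (evict 4), frames=[1,5]
Step 12: ref 1 → HIT, frames=[1,5]
Step 13: ref 1 → HIT, frames=[1,5]
Total faults: 5

Answer: 5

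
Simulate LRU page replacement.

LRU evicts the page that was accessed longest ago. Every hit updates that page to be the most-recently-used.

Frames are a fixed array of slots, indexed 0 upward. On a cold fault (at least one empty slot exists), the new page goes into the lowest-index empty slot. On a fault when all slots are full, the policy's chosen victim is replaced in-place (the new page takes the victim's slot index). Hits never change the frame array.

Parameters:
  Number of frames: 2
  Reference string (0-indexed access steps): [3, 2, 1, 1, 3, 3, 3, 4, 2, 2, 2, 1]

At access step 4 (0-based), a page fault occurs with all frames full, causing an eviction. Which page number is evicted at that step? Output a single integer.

Answer: 2

Derivation:
Step 0: ref 3 -> FAULT, frames=[3,-]
Step 1: ref 2 -> FAULT, frames=[3,2]
Step 2: ref 1 -> FAULT, evict 3, frames=[1,2]
Step 3: ref 1 -> HIT, frames=[1,2]
Step 4: ref 3 -> FAULT, evict 2, frames=[1,3]
At step 4: evicted page 2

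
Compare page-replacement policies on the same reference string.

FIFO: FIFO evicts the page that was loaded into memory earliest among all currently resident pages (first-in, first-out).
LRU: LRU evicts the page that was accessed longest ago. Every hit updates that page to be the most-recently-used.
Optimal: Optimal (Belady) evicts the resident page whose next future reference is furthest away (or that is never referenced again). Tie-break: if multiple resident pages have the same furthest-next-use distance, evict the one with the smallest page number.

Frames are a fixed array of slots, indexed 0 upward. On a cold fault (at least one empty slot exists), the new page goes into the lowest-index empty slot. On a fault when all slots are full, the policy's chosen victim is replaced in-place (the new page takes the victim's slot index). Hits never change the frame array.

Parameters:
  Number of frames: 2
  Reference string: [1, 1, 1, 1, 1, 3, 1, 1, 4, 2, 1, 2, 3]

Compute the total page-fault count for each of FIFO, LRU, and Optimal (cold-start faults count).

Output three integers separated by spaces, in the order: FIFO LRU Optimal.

--- FIFO ---
  step 0: ref 1 -> FAULT, frames=[1,-] (faults so far: 1)
  step 1: ref 1 -> HIT, frames=[1,-] (faults so far: 1)
  step 2: ref 1 -> HIT, frames=[1,-] (faults so far: 1)
  step 3: ref 1 -> HIT, frames=[1,-] (faults so far: 1)
  step 4: ref 1 -> HIT, frames=[1,-] (faults so far: 1)
  step 5: ref 3 -> FAULT, frames=[1,3] (faults so far: 2)
  step 6: ref 1 -> HIT, frames=[1,3] (faults so far: 2)
  step 7: ref 1 -> HIT, frames=[1,3] (faults so far: 2)
  step 8: ref 4 -> FAULT, evict 1, frames=[4,3] (faults so far: 3)
  step 9: ref 2 -> FAULT, evict 3, frames=[4,2] (faults so far: 4)
  step 10: ref 1 -> FAULT, evict 4, frames=[1,2] (faults so far: 5)
  step 11: ref 2 -> HIT, frames=[1,2] (faults so far: 5)
  step 12: ref 3 -> FAULT, evict 2, frames=[1,3] (faults so far: 6)
  FIFO total faults: 6
--- LRU ---
  step 0: ref 1 -> FAULT, frames=[1,-] (faults so far: 1)
  step 1: ref 1 -> HIT, frames=[1,-] (faults so far: 1)
  step 2: ref 1 -> HIT, frames=[1,-] (faults so far: 1)
  step 3: ref 1 -> HIT, frames=[1,-] (faults so far: 1)
  step 4: ref 1 -> HIT, frames=[1,-] (faults so far: 1)
  step 5: ref 3 -> FAULT, frames=[1,3] (faults so far: 2)
  step 6: ref 1 -> HIT, frames=[1,3] (faults so far: 2)
  step 7: ref 1 -> HIT, frames=[1,3] (faults so far: 2)
  step 8: ref 4 -> FAULT, evict 3, frames=[1,4] (faults so far: 3)
  step 9: ref 2 -> FAULT, evict 1, frames=[2,4] (faults so far: 4)
  step 10: ref 1 -> FAULT, evict 4, frames=[2,1] (faults so far: 5)
  step 11: ref 2 -> HIT, frames=[2,1] (faults so far: 5)
  step 12: ref 3 -> FAULT, evict 1, frames=[2,3] (faults so far: 6)
  LRU total faults: 6
--- Optimal ---
  step 0: ref 1 -> FAULT, frames=[1,-] (faults so far: 1)
  step 1: ref 1 -> HIT, frames=[1,-] (faults so far: 1)
  step 2: ref 1 -> HIT, frames=[1,-] (faults so far: 1)
  step 3: ref 1 -> HIT, frames=[1,-] (faults so far: 1)
  step 4: ref 1 -> HIT, frames=[1,-] (faults so far: 1)
  step 5: ref 3 -> FAULT, frames=[1,3] (faults so far: 2)
  step 6: ref 1 -> HIT, frames=[1,3] (faults so far: 2)
  step 7: ref 1 -> HIT, frames=[1,3] (faults so far: 2)
  step 8: ref 4 -> FAULT, evict 3, frames=[1,4] (faults so far: 3)
  step 9: ref 2 -> FAULT, evict 4, frames=[1,2] (faults so far: 4)
  step 10: ref 1 -> HIT, frames=[1,2] (faults so far: 4)
  step 11: ref 2 -> HIT, frames=[1,2] (faults so far: 4)
  step 12: ref 3 -> FAULT, evict 1, frames=[3,2] (faults so far: 5)
  Optimal total faults: 5

Answer: 6 6 5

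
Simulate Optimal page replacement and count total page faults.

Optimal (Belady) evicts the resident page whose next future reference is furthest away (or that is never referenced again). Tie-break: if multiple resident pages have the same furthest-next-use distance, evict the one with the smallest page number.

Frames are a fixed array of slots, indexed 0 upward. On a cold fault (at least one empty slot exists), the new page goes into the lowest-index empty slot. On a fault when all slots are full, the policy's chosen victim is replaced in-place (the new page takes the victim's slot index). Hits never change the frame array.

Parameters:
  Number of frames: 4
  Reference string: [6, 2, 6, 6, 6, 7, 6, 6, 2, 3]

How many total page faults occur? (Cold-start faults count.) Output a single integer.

Step 0: ref 6 → FAULT, frames=[6,-,-,-]
Step 1: ref 2 → FAULT, frames=[6,2,-,-]
Step 2: ref 6 → HIT, frames=[6,2,-,-]
Step 3: ref 6 → HIT, frames=[6,2,-,-]
Step 4: ref 6 → HIT, frames=[6,2,-,-]
Step 5: ref 7 → FAULT, frames=[6,2,7,-]
Step 6: ref 6 → HIT, frames=[6,2,7,-]
Step 7: ref 6 → HIT, frames=[6,2,7,-]
Step 8: ref 2 → HIT, frames=[6,2,7,-]
Step 9: ref 3 → FAULT, frames=[6,2,7,3]
Total faults: 4

Answer: 4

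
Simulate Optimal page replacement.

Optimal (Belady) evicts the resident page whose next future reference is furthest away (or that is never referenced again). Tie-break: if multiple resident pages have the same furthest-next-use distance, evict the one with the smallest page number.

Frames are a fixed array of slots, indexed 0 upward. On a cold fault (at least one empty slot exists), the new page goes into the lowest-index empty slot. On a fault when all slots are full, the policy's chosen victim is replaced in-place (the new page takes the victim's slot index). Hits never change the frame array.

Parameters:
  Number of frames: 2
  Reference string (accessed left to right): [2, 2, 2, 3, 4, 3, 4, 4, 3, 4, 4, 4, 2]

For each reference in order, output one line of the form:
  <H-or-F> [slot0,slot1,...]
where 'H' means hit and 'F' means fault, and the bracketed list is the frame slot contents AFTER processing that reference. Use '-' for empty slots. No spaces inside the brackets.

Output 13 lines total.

F [2,-]
H [2,-]
H [2,-]
F [2,3]
F [4,3]
H [4,3]
H [4,3]
H [4,3]
H [4,3]
H [4,3]
H [4,3]
H [4,3]
F [4,2]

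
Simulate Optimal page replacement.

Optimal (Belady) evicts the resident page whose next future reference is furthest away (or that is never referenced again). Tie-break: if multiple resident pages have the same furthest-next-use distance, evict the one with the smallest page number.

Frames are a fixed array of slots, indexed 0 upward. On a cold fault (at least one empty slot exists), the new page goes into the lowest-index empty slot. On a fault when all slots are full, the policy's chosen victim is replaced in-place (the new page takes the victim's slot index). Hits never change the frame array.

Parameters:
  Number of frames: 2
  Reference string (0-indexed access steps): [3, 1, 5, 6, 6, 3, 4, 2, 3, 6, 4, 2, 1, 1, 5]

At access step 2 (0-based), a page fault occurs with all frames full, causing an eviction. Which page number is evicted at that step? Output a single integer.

Step 0: ref 3 -> FAULT, frames=[3,-]
Step 1: ref 1 -> FAULT, frames=[3,1]
Step 2: ref 5 -> FAULT, evict 1, frames=[3,5]
At step 2: evicted page 1

Answer: 1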